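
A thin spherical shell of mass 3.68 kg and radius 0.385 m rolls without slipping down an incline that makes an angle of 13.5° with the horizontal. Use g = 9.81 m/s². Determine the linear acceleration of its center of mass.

a ≈ 1.37 m/s²

Translation along the incline: Mg sinθ − f = Ma.
Rotation about the center: fR = Iα with I = (2/3)MR². No-slip gives a = αR, so f = (I/R²)a = (2/3)M a.
Substituting: Mg sinθ = (1 + 0.6667)Ma, so a = g sinθ/(1 + 0.6667) = (9.81) sin 13.5° / 1.667 = 1.374 m/s².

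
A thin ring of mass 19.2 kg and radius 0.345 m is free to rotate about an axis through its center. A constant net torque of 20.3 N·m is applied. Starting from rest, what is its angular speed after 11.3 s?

ω ≈ 100 rad/s

I = MR² = (19.2)(0.345)² = 2.285 kg·m².
α = τ/I = 20.3/2.285 = 8.883 rad/s².
ω = ω₀ + αt = 0 + (8.883)(11.3) = 100.4 rad/s.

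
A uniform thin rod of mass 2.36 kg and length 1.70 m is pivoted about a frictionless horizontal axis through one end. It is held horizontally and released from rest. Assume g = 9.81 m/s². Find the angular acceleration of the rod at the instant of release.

α ≈ 8.66 rad/s²

About the pivot, I = (1/3)ML² = (1/3)(2.36)(1.70)² = 2.273 kg·m².
The weight acts at the center, a distance L/2 = 0.8500 m from the pivot; τ = Mg(L/2) = 19.68 N·m.
α = τ/I = 19.68/2.273 = 8.656 rad/s².
(Equivalently α = (3g/(2L)) = 8.656 rad/s².)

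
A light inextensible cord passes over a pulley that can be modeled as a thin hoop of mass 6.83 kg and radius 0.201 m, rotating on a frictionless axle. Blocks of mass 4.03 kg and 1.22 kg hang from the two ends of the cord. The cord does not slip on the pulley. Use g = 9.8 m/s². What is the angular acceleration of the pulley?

I = MR² = (6.83)(0.201)² = 0.2759 kg·m².
Heavier block: m₁g − T₁ = m₁a. Lighter block: T₂ − m₂g = m₂a.
Pulley: (T₁ − T₂)R = Iα = I(a/R), so T₁ − T₂ = (I/R²)a = 1·M_p a = 6.830·a.
Adding the three: (m₁ − m₂)g = (m₁ + m₂ + 6.830)a, so a = (4.03 − 1.22)(9.8)/(4.03 + 1.22 + 6.830) = 2.280 m/s².
α = a/R = 2.280/0.201 = 11.34 rad/s².

α ≈ 11.3 rad/s²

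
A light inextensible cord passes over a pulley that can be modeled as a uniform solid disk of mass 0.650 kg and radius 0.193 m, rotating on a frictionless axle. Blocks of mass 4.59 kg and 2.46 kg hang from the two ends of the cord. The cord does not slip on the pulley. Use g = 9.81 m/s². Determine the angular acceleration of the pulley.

I = ½MR² = (1/2)(0.650)(0.193)² = 0.01211 kg·m².
Heavier block: m₁g − T₁ = m₁a. Lighter block: T₂ − m₂g = m₂a.
Pulley: (T₁ − T₂)R = Iα = I(a/R), so T₁ − T₂ = (I/R²)a = (1/2)M_p a = 0.3250·a.
Adding the three: (m₁ − m₂)g = (m₁ + m₂ + 0.3250)a, so a = (4.59 − 2.46)(9.81)/(4.59 + 2.46 + 0.3250) = 2.833 m/s².
α = a/R = 2.833/0.193 = 14.68 rad/s².

α ≈ 14.7 rad/s²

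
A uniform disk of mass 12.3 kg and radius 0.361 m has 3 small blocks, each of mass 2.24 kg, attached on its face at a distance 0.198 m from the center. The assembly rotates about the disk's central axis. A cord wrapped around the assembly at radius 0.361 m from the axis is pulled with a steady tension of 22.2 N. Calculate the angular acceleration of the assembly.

I_disk = ½MR² = ½(12.3)(0.361)² = 0.8015 kg·m².
I_blocks = 3·m·r² = 3(2.24)(0.198)² = 0.2635 kg·m².
Total I = 1.065 kg·m².
τ = F r = (22.2)(0.361) = 8.014 N·m.
α = τ/I = 8.014/1.065 = 7.526 rad/s².

α ≈ 7.53 rad/s²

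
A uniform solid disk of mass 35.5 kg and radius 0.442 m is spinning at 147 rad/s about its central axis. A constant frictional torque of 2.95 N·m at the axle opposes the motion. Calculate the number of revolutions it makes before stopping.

I = ½MR² = (1/2)(35.5)(0.442)² = 3.468 kg·m².
The net torque has magnitude 2.95 N·m, opposing ω.
|α| = τ/I = 2.950/3.468 = 0.8507 rad/s² (deceleration).
ω² = ω₀² − 2|α|θ with ω = 0 ⇒ θ = ω₀²/(2|α|) = 12700 rad = 2021 rev.

≈ 2020 revolutions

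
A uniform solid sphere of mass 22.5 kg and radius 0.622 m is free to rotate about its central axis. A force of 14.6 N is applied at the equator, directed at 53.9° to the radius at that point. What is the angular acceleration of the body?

I = (2/5)MR² = (2/5)(22.5)(0.622)² = 3.482 kg·m².
Only the tangential component produces torque: τ = F R sinθ = (14.6)(0.622) sin 53.9° = 7.338 N·m.
Newton's second law for rotation, τ = Iα, gives α = τ/I = 7.338/3.482 = 2.107 rad/s².

α ≈ 2.11 rad/s²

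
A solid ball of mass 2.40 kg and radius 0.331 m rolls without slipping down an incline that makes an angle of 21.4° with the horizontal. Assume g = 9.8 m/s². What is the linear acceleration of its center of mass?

Translation along the incline: Mg sinθ − f = Ma.
Rotation about the center: fR = Iα with I = (2/5)MR². No-slip gives a = αR, so f = (I/R²)a = (2/5)M a.
Substituting: Mg sinθ = (1 + 0.4000)Ma, so a = g sinθ/(1 + 0.4000) = (9.8) sin 21.4° / 1.400 = 2.554 m/s².

a ≈ 2.55 m/s²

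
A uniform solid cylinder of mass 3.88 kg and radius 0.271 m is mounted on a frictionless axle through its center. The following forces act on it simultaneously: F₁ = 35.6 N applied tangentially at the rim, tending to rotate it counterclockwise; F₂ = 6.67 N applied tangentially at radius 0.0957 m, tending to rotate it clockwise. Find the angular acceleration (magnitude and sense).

α ≈ 63.2 rad/s², counterclockwise

I = ½MR² = (1/2)(3.88)(0.271)² = 0.1425 kg·m².
Taking counterclockwise as positive: τ₁ = +(35.6)(0.271) = +9.648 N·m; τ₂ = −(6.67)(0.0957) = −0.6383 N·m.
Net torque τ = 9.009 N·m.
α = τ/I = 9.009/0.1425 = 63.23 rad/s².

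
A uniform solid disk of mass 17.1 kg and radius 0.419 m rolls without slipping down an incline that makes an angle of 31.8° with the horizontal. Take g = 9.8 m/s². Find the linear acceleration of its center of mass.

Translation along the incline: Mg sinθ − f = Ma.
Rotation about the center: fR = Iα with I = ½MR². No-slip gives a = αR, so f = (I/R²)a = (1/2)M a.
Substituting: Mg sinθ = (1 + 0.5000)Ma, so a = g sinθ/(1 + 0.5000) = (9.8) sin 31.8° / 1.500 = 3.443 m/s².

a ≈ 3.44 m/s²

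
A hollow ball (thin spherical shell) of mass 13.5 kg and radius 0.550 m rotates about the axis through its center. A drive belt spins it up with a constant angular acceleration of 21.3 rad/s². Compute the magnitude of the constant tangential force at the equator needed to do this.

I = (2/3)MR² = (2/3)(13.5)(0.550)² = 2.723 kg·m².
The required torque is τ = Iα = (2.723)(21.30) = 57.99 N·m.
A tangential force at the equator gives τ = FR, so F = τ/R = 57.99/0.550 = 105.4 N.

F ≈ 105 N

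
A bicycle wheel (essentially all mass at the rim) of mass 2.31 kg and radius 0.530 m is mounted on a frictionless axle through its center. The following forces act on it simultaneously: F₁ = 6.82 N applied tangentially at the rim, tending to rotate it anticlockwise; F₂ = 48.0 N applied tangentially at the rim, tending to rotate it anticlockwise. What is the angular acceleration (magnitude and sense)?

I = MR² = (2.31)(0.530)² = 0.6489 kg·m².
Taking anticlockwise as positive: τ₁ = +(6.82)(0.530) = +3.615 N·m; τ₂ = +(48.0)(0.530) = +25.44 N·m.
Net torque τ = 29.05 N·m.
α = τ/I = 29.05/0.6489 = 44.78 rad/s².

α ≈ 44.8 rad/s², anticlockwise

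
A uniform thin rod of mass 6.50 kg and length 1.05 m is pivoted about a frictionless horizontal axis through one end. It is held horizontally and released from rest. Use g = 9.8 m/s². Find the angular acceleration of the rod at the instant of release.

α ≈ 14.0 rad/s²

About the pivot, I = (1/3)ML² = (1/3)(6.50)(1.05)² = 2.389 kg·m².
The weight acts at the center, a distance L/2 = 0.5250 m from the pivot; τ = Mg(L/2) = 33.44 N·m.
α = τ/I = 33.44/2.389 = 14.00 rad/s².
(Equivalently α = (3g/(2L)) = 14.00 rad/s².)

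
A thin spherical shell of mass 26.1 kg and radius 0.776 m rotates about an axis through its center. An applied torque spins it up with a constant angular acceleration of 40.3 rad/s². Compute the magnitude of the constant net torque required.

τ ≈ 422 N·m

I = (2/3)MR² = (2/3)(26.1)(0.776)² = 10.48 kg·m².
τ = Iα = (10.48)(40.30) = 422.3 N·m.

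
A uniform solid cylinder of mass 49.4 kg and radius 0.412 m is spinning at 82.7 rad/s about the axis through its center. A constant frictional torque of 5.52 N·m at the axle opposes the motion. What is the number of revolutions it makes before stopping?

≈ 413 revolutions

I = ½MR² = (1/2)(49.4)(0.412)² = 4.193 kg·m².
The net torque has magnitude 5.52 N·m, opposing ω.
|α| = τ/I = 5.520/4.193 = 1.317 rad/s² (deceleration).
ω² = ω₀² − 2|α|θ with ω = 0 ⇒ θ = ω₀²/(2|α|) = 2597 rad = 413.4 rev.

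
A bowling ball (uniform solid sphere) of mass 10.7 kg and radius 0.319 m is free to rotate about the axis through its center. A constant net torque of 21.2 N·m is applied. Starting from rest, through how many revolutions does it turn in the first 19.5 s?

≈ 1470 revolutions

I = (2/5)MR² = (2/5)(10.7)(0.319)² = 0.4355 kg·m².
α = τ/I = 21.2/0.4355 = 48.68 rad/s².
θ = ½αt² = ½(48.68)(19.5)² = 9254 rad.
Revolutions = θ/(2π) = 1473.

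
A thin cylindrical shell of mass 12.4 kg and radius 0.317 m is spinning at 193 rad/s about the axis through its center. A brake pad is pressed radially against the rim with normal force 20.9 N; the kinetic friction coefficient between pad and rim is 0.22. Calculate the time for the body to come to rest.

t ≈ 165 s

I = MR² = (12.4)(0.317)² = 1.246 kg·m².
Friction force f = μN = (0.22)(20.9) = 4.598 N at the rim; torque magnitude τ = fR = 1.458 N·m, opposing ω.
|α| = τ/I = 1.458/1.246 = 1.170 rad/s² (deceleration).
0 = ω₀ − |α|t ⇒ t = ω₀/|α| = 193/1.170 = 165.0 s.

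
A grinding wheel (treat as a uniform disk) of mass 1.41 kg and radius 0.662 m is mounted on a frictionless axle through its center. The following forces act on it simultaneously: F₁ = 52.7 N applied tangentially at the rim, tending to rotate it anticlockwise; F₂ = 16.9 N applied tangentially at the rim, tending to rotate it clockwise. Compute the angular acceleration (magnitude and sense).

α ≈ 76.7 rad/s², anticlockwise

I = ½MR² = (1/2)(1.41)(0.662)² = 0.3090 kg·m².
Taking anticlockwise as positive: τ₁ = +(52.7)(0.662) = +34.89 N·m; τ₂ = −(16.9)(0.662) = −11.19 N·m.
Net torque τ = 23.70 N·m.
α = τ/I = 23.70/0.3090 = 76.71 rad/s².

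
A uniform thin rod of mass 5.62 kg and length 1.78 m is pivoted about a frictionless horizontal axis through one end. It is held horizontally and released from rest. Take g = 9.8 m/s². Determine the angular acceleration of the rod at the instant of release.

α ≈ 8.26 rad/s²

About the pivot, I = (1/3)ML² = (1/3)(5.62)(1.78)² = 5.935 kg·m².
The weight acts at the center, a distance L/2 = 0.8900 m from the pivot; τ = Mg(L/2) = 49.02 N·m.
α = τ/I = 49.02/5.935 = 8.258 rad/s².
(Equivalently α = (3g/(2L)) = 8.258 rad/s².)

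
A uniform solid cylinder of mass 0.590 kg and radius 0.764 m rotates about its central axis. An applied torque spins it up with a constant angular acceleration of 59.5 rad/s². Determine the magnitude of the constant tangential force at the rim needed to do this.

F ≈ 13.4 N

I = ½MR² = (1/2)(0.590)(0.764)² = 0.1722 kg·m².
The required torque is τ = Iα = (0.1722)(59.50) = 10.25 N·m.
A tangential force at the rim gives τ = FR, so F = τ/R = 10.25/0.764 = 13.41 N.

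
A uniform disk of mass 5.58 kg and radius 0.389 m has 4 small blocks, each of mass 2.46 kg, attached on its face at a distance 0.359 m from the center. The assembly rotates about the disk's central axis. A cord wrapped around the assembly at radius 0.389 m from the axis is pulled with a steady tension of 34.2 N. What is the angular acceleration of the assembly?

α ≈ 7.87 rad/s²

I_disk = ½MR² = ½(5.58)(0.389)² = 0.4222 kg·m².
I_blocks = 4·m·r² = 4(2.46)(0.359)² = 1.268 kg·m².
Total I = 1.690 kg·m².
τ = F r = (34.2)(0.389) = 13.30 N·m.
α = τ/I = 13.30/1.690 = 7.870 rad/s².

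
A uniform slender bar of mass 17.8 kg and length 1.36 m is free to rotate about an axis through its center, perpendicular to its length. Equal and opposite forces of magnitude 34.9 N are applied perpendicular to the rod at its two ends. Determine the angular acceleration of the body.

I = (1/12)ML² = (1/12)(17.8)(1.36)² = 2.744 kg·m².
The couple gives τ = F·(L/2) + F·(L/2) = F L = (34.9)(1.36) = 47.46 N·m.
Newton's second law for rotation, τ = Iα, gives α = τ/I = 47.46/2.744 = 17.30 rad/s².

α ≈ 17.3 rad/s²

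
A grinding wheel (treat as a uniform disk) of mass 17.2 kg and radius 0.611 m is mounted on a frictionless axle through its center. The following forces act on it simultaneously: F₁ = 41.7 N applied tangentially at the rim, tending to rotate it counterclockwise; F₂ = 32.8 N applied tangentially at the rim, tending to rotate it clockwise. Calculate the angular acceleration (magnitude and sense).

α ≈ 1.69 rad/s², counterclockwise

I = ½MR² = (1/2)(17.2)(0.611)² = 3.211 kg·m².
Taking counterclockwise as positive: τ₁ = +(41.7)(0.611) = +25.48 N·m; τ₂ = −(32.8)(0.611) = −20.04 N·m.
Net torque τ = 5.438 N·m.
α = τ/I = 5.438/3.211 = 1.694 rad/s².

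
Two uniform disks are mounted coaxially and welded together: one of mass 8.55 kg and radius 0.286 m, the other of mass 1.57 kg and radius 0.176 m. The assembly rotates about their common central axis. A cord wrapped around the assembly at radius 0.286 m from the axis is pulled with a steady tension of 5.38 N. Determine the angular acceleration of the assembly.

I = ½M₁R₁² + ½M₂R₂² = ½(8.55)(0.286)² + ½(1.57)(0.176)² = 0.3740 kg·m².
τ = F r = (5.38)(0.286) = 1.539 N·m.
α = τ/I = 1.539/0.3740 = 4.114 rad/s².

α ≈ 4.11 rad/s²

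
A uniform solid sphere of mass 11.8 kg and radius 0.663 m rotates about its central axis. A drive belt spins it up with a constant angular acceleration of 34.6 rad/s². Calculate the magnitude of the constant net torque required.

I = (2/5)MR² = (2/5)(11.8)(0.663)² = 2.075 kg·m².
τ = Iα = (2.075)(34.60) = 71.79 N·m.

τ ≈ 71.8 N·m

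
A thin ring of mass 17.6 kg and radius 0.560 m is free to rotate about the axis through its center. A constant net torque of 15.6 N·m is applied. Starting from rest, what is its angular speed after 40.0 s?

I = MR² = (17.6)(0.560)² = 5.519 kg·m².
α = τ/I = 15.6/5.519 = 2.826 rad/s².
ω = ω₀ + αt = 0 + (2.826)(40.0) = 113.1 rad/s.

ω ≈ 113 rad/s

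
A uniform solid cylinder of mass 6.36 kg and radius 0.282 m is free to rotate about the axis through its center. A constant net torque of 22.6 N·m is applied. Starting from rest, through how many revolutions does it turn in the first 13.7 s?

I = ½MR² = (1/2)(6.36)(0.282)² = 0.2529 kg·m².
α = τ/I = 22.6/0.2529 = 89.37 rad/s².
θ = ½αt² = ½(89.37)(13.7)² = 8387 rad.
Revolutions = θ/(2π) = 1335.

≈ 1330 revolutions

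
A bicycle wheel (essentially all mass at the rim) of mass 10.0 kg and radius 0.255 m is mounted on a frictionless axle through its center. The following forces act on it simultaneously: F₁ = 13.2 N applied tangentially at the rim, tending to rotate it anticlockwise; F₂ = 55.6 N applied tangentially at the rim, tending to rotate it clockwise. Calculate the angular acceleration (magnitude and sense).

I = MR² = (10.0)(0.255)² = 0.6502 kg·m².
Taking anticlockwise as positive: τ₁ = +(13.2)(0.255) = +3.366 N·m; τ₂ = −(55.6)(0.255) = −14.18 N·m.
Net torque τ = -10.81 N·m.
α = τ/I = -10.81/0.6502 = -16.63 rad/s².

α ≈ 16.6 rad/s², clockwise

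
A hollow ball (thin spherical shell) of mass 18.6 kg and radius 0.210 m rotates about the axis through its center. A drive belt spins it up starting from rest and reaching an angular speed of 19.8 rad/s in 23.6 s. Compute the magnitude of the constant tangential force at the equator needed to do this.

I = (2/3)MR² = (2/3)(18.6)(0.210)² = 0.5468 kg·m².
α = Δω/Δt = (19.8 − 0)/23.6 = 0.8390 rad/s².
The required torque is τ = Iα = (0.5468)(0.8390) = 0.4588 N·m.
A tangential force at the equator gives τ = FR, so F = τ/R = 0.4588/0.210 = 2.185 N.

F ≈ 2.18 N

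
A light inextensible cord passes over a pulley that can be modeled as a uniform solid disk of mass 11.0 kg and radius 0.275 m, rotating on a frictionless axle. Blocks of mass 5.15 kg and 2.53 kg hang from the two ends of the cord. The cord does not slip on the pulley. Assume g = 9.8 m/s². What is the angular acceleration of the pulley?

α ≈ 7.08 rad/s²

I = ½MR² = (1/2)(11.0)(0.275)² = 0.4159 kg·m².
Heavier block: m₁g − T₁ = m₁a. Lighter block: T₂ − m₂g = m₂a.
Pulley: (T₁ − T₂)R = Iα = I(a/R), so T₁ − T₂ = (I/R²)a = (1/2)M_p a = 5.500·a.
Adding the three: (m₁ − m₂)g = (m₁ + m₂ + 5.500)a, so a = (5.15 − 2.53)(9.8)/(5.15 + 2.53 + 5.500) = 1.948 m/s².
α = a/R = 1.948/0.275 = 7.084 rad/s².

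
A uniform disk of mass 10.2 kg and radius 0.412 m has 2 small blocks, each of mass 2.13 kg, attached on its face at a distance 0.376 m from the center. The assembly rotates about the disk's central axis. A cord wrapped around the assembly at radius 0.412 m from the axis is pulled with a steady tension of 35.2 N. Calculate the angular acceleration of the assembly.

α ≈ 9.88 rad/s²

I_disk = ½MR² = ½(10.2)(0.412)² = 0.8657 kg·m².
I_blocks = 2·m·r² = 2(2.13)(0.376)² = 0.6023 kg·m².
Total I = 1.468 kg·m².
τ = F r = (35.2)(0.412) = 14.50 N·m.
α = τ/I = 14.50/1.468 = 9.879 rad/s².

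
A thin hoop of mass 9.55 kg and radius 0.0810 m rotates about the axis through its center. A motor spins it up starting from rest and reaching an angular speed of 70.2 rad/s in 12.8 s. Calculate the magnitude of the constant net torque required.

τ ≈ 0.344 N·m

I = MR² = (9.55)(0.0810)² = 0.06266 kg·m².
α = Δω/Δt = (70.2 − 0)/12.8 = 5.484 rad/s².
τ = Iα = (0.06266)(5.484) = 0.3436 N·m.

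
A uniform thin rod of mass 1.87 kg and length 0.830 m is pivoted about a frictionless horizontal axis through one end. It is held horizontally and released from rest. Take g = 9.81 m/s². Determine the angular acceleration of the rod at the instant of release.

About the pivot, I = (1/3)ML² = (1/3)(1.87)(0.830)² = 0.4294 kg·m².
The weight acts at the center, a distance L/2 = 0.4150 m from the pivot; τ = Mg(L/2) = 7.613 N·m.
α = τ/I = 7.613/0.4294 = 17.73 rad/s².
(Equivalently α = (3g/(2L)) = 17.73 rad/s².)

α ≈ 17.7 rad/s²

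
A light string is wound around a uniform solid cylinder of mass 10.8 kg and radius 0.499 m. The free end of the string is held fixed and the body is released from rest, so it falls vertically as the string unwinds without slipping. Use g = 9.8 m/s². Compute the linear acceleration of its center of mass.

a ≈ 6.53 m/s²

Translation: Mg − T = Ma. Rotation about the center: TR = Iα with I = ½MR².
With a = αR: T = (I/R²)a = (1/2)M a, so Mg = (1 + 0.5000)Ma.
a = g/(1 + 0.5000) = 9.8/1.500 = 6.533 m/s².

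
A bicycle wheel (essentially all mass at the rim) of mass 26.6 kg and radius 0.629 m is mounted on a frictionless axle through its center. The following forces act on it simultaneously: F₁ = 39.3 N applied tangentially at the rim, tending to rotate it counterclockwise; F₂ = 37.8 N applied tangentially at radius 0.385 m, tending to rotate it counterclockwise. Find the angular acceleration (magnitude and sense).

α ≈ 3.73 rad/s², counterclockwise

I = MR² = (26.6)(0.629)² = 10.52 kg·m².
Taking counterclockwise as positive: τ₁ = +(39.3)(0.629) = +24.72 N·m; τ₂ = +(37.8)(0.385) = +14.55 N·m.
Net torque τ = 39.27 N·m.
α = τ/I = 39.27/10.52 = 3.732 rad/s².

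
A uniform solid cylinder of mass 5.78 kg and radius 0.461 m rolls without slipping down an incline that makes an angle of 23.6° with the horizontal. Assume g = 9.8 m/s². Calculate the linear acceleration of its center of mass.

Translation along the incline: Mg sinθ − f = Ma.
Rotation about the center: fR = Iα with I = ½MR². No-slip gives a = αR, so f = (I/R²)a = (1/2)M a.
Substituting: Mg sinθ = (1 + 0.5000)Ma, so a = g sinθ/(1 + 0.5000) = (9.8) sin 23.6° / 1.500 = 2.616 m/s².

a ≈ 2.62 m/s²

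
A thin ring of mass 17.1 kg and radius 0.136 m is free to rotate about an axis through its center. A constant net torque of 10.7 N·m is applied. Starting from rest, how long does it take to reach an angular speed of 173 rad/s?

t ≈ 5.11 s

I = MR² = (17.1)(0.136)² = 0.3163 kg·m².
α = τ/I = 10.7/0.3163 = 33.83 rad/s².
ω = αt ⇒ t = ω/α = 173/33.83 = 5.114 s.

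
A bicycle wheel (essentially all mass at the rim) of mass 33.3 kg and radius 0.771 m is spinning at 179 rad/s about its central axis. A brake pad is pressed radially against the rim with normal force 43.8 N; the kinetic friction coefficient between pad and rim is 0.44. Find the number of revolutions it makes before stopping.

≈ 3400 revolutions

I = MR² = (33.3)(0.771)² = 19.79 kg·m².
Friction force f = μN = (0.44)(43.8) = 19.27 N at the rim; torque magnitude τ = fR = 14.86 N·m, opposing ω.
|α| = τ/I = 14.86/19.79 = 0.7506 rad/s² (deceleration).
ω² = ω₀² − 2|α|θ with ω = 0 ⇒ θ = ω₀²/(2|α|) = 21340 rad = 3397 rev.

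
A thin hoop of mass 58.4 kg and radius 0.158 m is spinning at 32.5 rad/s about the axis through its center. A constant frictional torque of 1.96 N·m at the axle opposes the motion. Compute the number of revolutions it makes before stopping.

I = MR² = (58.4)(0.158)² = 1.458 kg·m².
The net torque has magnitude 1.96 N·m, opposing ω.
|α| = τ/I = 1.960/1.458 = 1.344 rad/s² (deceleration).
ω² = ω₀² − 2|α|θ with ω = 0 ⇒ θ = ω₀²/(2|α|) = 392.8 rad = 62.52 rev.

≈ 62.5 revolutions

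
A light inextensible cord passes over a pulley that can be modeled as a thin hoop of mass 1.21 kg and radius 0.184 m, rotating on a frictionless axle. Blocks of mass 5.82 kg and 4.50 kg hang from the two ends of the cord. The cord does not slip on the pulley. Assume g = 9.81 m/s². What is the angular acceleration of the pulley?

I = MR² = (1.21)(0.184)² = 0.04097 kg·m².
Heavier block: m₁g − T₁ = m₁a. Lighter block: T₂ − m₂g = m₂a.
Pulley: (T₁ − T₂)R = Iα = I(a/R), so T₁ − T₂ = (I/R²)a = 1·M_p a = 1.210·a.
Adding the three: (m₁ − m₂)g = (m₁ + m₂ + 1.210)a, so a = (5.82 − 4.50)(9.81)/(5.82 + 4.50 + 1.210) = 1.123 m/s².
α = a/R = 1.123/0.184 = 6.104 rad/s².

α ≈ 6.10 rad/s²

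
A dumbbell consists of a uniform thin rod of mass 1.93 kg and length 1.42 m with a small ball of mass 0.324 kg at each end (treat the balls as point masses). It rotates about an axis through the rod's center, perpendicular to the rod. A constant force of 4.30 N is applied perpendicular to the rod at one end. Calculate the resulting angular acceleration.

I_rod = (1/12)ML² = (1/12)(1.93)(1.42)² = 0.3243 kg·m².
I_balls = 2·m·(L/2)² = 2(0.324)(0.7100)² = 0.3267 kg·m².
Total I = 0.6510 kg·m².
τ = F·(L/2) = (4.30)(0.710) = 3.053 N·m.
α = τ/I = 3.053/0.6510 = 4.690 rad/s².

α ≈ 4.69 rad/s²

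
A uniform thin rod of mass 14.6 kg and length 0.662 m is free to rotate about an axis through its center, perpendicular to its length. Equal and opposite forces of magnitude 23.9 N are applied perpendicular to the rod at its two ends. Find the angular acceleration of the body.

α ≈ 29.7 rad/s²

I = (1/12)ML² = (1/12)(14.6)(0.662)² = 0.5332 kg·m².
The couple gives τ = F·(L/2) + F·(L/2) = F L = (23.9)(0.662) = 15.82 N·m.
Newton's second law for rotation, τ = Iα, gives α = τ/I = 15.82/0.5332 = 29.67 rad/s².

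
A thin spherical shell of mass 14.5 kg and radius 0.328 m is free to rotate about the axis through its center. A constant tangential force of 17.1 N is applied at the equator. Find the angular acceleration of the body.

α ≈ 5.39 rad/s²

I = (2/3)MR² = (2/3)(14.5)(0.328)² = 1.040 kg·m².
τ = F R = (17.1)(0.328) = 5.609 N·m.
Newton's second law for rotation, τ = Iα, gives α = τ/I = 5.609/1.040 = 5.393 rad/s².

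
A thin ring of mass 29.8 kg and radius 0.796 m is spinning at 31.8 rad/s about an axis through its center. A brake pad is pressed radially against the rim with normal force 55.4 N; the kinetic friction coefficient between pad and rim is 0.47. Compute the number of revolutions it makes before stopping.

I = MR² = (29.8)(0.796)² = 18.88 kg·m².
Friction force f = μN = (0.47)(55.4) = 26.04 N at the rim; torque magnitude τ = fR = 20.73 N·m, opposing ω.
|α| = τ/I = 20.73/18.88 = 1.098 rad/s² (deceleration).
ω² = ω₀² − 2|α|θ with ω = 0 ⇒ θ = ω₀²/(2|α|) = 460.6 rad = 73.31 rev.

≈ 73.3 revolutions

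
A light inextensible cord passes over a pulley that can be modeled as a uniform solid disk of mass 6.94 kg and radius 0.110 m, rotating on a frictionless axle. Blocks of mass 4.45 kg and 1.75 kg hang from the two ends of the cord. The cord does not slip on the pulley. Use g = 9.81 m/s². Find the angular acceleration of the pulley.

I = ½MR² = (1/2)(6.94)(0.110)² = 0.04199 kg·m².
Heavier block: m₁g − T₁ = m₁a. Lighter block: T₂ − m₂g = m₂a.
Pulley: (T₁ − T₂)R = Iα = I(a/R), so T₁ − T₂ = (I/R²)a = (1/2)M_p a = 3.470·a.
Adding the three: (m₁ − m₂)g = (m₁ + m₂ + 3.470)a, so a = (4.45 − 1.75)(9.81)/(4.45 + 1.75 + 3.470) = 2.739 m/s².
α = a/R = 2.739/0.110 = 24.90 rad/s².

α ≈ 24.9 rad/s²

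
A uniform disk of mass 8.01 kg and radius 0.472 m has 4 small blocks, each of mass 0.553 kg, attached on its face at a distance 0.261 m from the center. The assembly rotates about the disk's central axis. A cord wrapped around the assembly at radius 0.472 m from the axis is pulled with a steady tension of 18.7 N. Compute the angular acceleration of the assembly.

α ≈ 8.46 rad/s²

I_disk = ½MR² = ½(8.01)(0.472)² = 0.8922 kg·m².
I_blocks = 4·m·r² = 4(0.553)(0.261)² = 0.1507 kg·m².
Total I = 1.043 kg·m².
τ = F r = (18.7)(0.472) = 8.826 N·m.
α = τ/I = 8.826/1.043 = 8.463 rad/s².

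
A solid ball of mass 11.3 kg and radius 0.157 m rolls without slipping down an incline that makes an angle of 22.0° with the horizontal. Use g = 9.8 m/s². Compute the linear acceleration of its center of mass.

a ≈ 2.62 m/s²

Translation along the incline: Mg sinθ − f = Ma.
Rotation about the center: fR = Iα with I = (2/5)MR². No-slip gives a = αR, so f = (I/R²)a = (2/5)M a.
Substituting: Mg sinθ = (1 + 0.4000)Ma, so a = g sinθ/(1 + 0.4000) = (9.8) sin 22.0° / 1.400 = 2.622 m/s².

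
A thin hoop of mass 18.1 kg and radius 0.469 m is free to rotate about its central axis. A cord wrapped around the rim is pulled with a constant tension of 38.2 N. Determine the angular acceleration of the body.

I = MR² = (18.1)(0.469)² = 3.981 kg·m².
τ = F R = (38.2)(0.469) = 17.92 N·m.
From τ = Iα: α = 17.92/3.981 = 4.500 rad/s².

α ≈ 4.50 rad/s²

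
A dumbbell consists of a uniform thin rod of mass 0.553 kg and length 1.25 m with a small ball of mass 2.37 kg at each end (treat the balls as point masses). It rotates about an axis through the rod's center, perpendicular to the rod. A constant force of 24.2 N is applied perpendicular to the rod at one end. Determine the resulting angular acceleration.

α ≈ 7.86 rad/s²

I_rod = (1/12)ML² = (1/12)(0.553)(1.25)² = 0.07201 kg·m².
I_balls = 2·m·(L/2)² = 2(2.37)(0.6250)² = 1.852 kg·m².
Total I = 1.924 kg·m².
τ = F·(L/2) = (24.2)(0.625) = 15.12 N·m.
α = τ/I = 15.12/1.924 = 7.863 rad/s².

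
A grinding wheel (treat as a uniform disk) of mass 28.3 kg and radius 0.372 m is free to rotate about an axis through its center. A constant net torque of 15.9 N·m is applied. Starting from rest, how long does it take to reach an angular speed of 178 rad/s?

I = ½MR² = (1/2)(28.3)(0.372)² = 1.958 kg·m².
α = τ/I = 15.9/1.958 = 8.120 rad/s².
ω = αt ⇒ t = ω/α = 178/8.120 = 21.92 s.

t ≈ 21.9 s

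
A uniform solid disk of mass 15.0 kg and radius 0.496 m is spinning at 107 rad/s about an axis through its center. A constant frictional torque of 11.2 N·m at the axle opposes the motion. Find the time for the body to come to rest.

I = ½MR² = (1/2)(15.0)(0.496)² = 1.845 kg·m².
The net torque has magnitude 11.2 N·m, opposing ω.
|α| = τ/I = 11.20/1.845 = 6.070 rad/s² (deceleration).
0 = ω₀ − |α|t ⇒ t = ω₀/|α| = 107/6.070 = 17.63 s.

t ≈ 17.6 s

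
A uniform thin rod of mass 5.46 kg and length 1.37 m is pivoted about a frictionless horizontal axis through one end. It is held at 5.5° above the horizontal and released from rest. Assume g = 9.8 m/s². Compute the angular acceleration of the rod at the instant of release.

α ≈ 10.7 rad/s²

About the pivot, I = (1/3)ML² = (1/3)(5.46)(1.37)² = 3.416 kg·m².
The weight acts at the center, a distance L/2 = 0.6850 m from the pivot; τ = Mg(L/2) cos 5.5° = 36.48 N·m.
α = τ/I = 36.48/3.416 = 10.68 rad/s².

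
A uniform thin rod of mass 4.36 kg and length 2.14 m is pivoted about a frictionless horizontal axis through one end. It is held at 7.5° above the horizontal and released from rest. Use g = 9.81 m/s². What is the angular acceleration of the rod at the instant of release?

α ≈ 6.82 rad/s²

About the pivot, I = (1/3)ML² = (1/3)(4.36)(2.14)² = 6.656 kg·m².
The weight acts at the center, a distance L/2 = 1.070 m from the pivot; τ = Mg(L/2) cos 7.5° = 45.37 N·m.
α = τ/I = 45.37/6.656 = 6.817 rad/s².
(Equivalently α = (3g/(2L)) cos 7.5° = 6.817 rad/s².)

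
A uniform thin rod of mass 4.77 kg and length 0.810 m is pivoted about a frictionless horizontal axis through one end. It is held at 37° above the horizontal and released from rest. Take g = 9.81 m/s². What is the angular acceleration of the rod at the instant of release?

α ≈ 14.5 rad/s²

About the pivot, I = (1/3)ML² = (1/3)(4.77)(0.810)² = 1.043 kg·m².
The weight acts at the center, a distance L/2 = 0.4050 m from the pivot; τ = Mg(L/2) cos 37° = 15.14 N·m.
α = τ/I = 15.14/1.043 = 14.51 rad/s².
(Equivalently α = (3g/(2L)) cos 37° = 14.51 rad/s².)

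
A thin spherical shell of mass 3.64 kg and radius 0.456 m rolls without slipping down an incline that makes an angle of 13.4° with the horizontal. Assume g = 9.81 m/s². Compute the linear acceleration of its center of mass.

Translation along the incline: Mg sinθ − f = Ma.
Rotation about the center: fR = Iα with I = (2/3)MR². No-slip gives a = αR, so f = (I/R²)a = (2/3)M a.
Substituting: Mg sinθ = (1 + 0.6667)Ma, so a = g sinθ/(1 + 0.6667) = (9.81) sin 13.4° / 1.667 = 1.364 m/s².

a ≈ 1.36 m/s²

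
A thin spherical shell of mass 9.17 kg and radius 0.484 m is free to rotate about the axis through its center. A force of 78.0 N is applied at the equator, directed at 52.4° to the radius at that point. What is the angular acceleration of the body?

I = (2/3)MR² = (2/3)(9.17)(0.484)² = 1.432 kg·m².
Only the tangential component produces torque: τ = F R sinθ = (78.0)(0.484) sin 52.4° = 29.91 N·m.
Newton's second law for rotation, τ = Iα, gives α = τ/I = 29.91/1.432 = 20.89 rad/s².

α ≈ 20.9 rad/s²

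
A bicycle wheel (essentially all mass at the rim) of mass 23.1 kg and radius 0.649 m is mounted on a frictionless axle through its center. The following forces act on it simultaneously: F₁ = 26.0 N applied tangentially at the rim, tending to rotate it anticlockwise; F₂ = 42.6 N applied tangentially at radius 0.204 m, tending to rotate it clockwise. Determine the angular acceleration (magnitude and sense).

α ≈ 0.841 rad/s², anticlockwise

I = MR² = (23.1)(0.649)² = 9.730 kg·m².
Taking anticlockwise as positive: τ₁ = +(26.0)(0.649) = +16.87 N·m; τ₂ = −(42.6)(0.204) = −8.690 N·m.
Net torque τ = 8.184 N·m.
α = τ/I = 8.184/9.730 = 0.8411 rad/s².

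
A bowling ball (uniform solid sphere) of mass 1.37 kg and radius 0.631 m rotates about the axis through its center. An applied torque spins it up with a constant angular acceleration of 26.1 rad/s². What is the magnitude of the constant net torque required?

τ ≈ 5.69 N·m

I = (2/5)MR² = (2/5)(1.37)(0.631)² = 0.2182 kg·m².
τ = Iα = (0.2182)(26.10) = 5.695 N·m.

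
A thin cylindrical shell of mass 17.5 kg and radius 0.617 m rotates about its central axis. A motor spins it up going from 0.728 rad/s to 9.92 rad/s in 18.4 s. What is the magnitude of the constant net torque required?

τ ≈ 3.33 N·m

I = MR² = (17.5)(0.617)² = 6.662 kg·m².
α = Δω/Δt = (9.92 − 0.728)/18.4 = 0.4996 rad/s².
τ = Iα = (6.662)(0.4996) = 3.328 N·m.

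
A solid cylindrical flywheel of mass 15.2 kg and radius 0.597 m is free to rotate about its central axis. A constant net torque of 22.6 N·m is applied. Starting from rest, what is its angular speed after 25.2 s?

I = ½MR² = (1/2)(15.2)(0.597)² = 2.709 kg·m².
α = τ/I = 22.6/2.709 = 8.343 rad/s².
ω = ω₀ + αt = 0 + (8.343)(25.2) = 210.3 rad/s.

ω ≈ 210 rad/s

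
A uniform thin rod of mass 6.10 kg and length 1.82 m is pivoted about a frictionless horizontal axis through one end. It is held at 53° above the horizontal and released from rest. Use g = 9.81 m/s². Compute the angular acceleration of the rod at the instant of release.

About the pivot, I = (1/3)ML² = (1/3)(6.10)(1.82)² = 6.735 kg·m².
The weight acts at the center, a distance L/2 = 0.9100 m from the pivot; τ = Mg(L/2) cos 53° = 32.77 N·m.
α = τ/I = 32.77/6.735 = 4.866 rad/s².

α ≈ 4.87 rad/s²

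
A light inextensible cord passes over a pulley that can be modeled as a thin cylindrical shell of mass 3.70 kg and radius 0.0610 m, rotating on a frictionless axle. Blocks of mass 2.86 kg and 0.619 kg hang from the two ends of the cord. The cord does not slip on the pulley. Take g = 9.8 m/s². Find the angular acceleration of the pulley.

α ≈ 50.2 rad/s²

I = MR² = (3.70)(0.0610)² = 0.01377 kg·m².
Heavier block: m₁g − T₁ = m₁a. Lighter block: T₂ − m₂g = m₂a.
Pulley: (T₁ − T₂)R = Iα = I(a/R), so T₁ − T₂ = (I/R²)a = 1·M_p a = 3.700·a.
Adding the three: (m₁ − m₂)g = (m₁ + m₂ + 3.700)a, so a = (2.86 − 0.619)(9.8)/(2.86 + 0.619 + 3.700) = 3.059 m/s².
α = a/R = 3.059/0.0610 = 50.15 rad/s².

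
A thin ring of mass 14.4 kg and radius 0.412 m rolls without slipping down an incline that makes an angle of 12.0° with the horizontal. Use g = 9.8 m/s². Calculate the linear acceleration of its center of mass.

a ≈ 1.02 m/s²

Translation along the incline: Mg sinθ − f = Ma.
Rotation about the center: fR = Iα with I = MR². No-slip gives a = αR, so f = (I/R²)a = M a.
Substituting: Mg sinθ = (1 + 1.000)Ma, so a = g sinθ/(1 + 1.000) = (9.8) sin 12.0° / 2.000 = 1.019 m/s².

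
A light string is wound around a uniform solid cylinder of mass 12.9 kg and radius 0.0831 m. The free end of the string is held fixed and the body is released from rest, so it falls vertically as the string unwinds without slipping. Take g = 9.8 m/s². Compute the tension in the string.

T ≈ 42.1 N

Translation: Mg − T = Ma. Rotation about the center: TR = Iα with I = ½MR².
With a = αR: T = (I/R²)a = (1/2)M a, so Mg = (1 + 0.5000)Ma.
a = g/(1 + 0.5000) = 9.8/1.500 = 6.533 m/s².
T = 0.5000·M·a = (0.5000)(12.9)(6.533) = 42.14 N.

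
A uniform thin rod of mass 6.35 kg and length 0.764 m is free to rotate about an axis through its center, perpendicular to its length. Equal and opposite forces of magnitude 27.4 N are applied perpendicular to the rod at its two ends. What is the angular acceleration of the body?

I = (1/12)ML² = (1/12)(6.35)(0.764)² = 0.3089 kg·m².
The couple gives τ = F·(L/2) + F·(L/2) = F L = (27.4)(0.764) = 20.93 N·m.
Newton's second law for rotation, τ = Iα, gives α = τ/I = 20.93/0.3089 = 67.77 rad/s².

α ≈ 67.8 rad/s²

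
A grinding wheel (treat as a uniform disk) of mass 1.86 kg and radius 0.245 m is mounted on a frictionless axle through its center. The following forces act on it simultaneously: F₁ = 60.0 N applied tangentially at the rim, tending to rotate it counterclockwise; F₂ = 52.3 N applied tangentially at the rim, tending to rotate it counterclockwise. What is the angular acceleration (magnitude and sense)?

I = ½MR² = (1/2)(1.86)(0.245)² = 0.05582 kg·m².
Taking counterclockwise as positive: τ₁ = +(60.0)(0.245) = +14.70 N·m; τ₂ = +(52.3)(0.245) = +12.81 N·m.
Net torque τ = 27.51 N·m.
α = τ/I = 27.51/0.05582 = 492.9 rad/s².

α ≈ 493 rad/s², counterclockwise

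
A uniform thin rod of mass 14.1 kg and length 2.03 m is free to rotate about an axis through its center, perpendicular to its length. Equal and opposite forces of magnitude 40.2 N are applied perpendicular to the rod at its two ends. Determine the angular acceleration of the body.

α ≈ 16.9 rad/s²

I = (1/12)ML² = (1/12)(14.1)(2.03)² = 4.842 kg·m².
The couple gives τ = F·(L/2) + F·(L/2) = F L = (40.2)(2.03) = 81.61 N·m.
From τ = Iα: α = 81.61/4.842 = 16.85 rad/s².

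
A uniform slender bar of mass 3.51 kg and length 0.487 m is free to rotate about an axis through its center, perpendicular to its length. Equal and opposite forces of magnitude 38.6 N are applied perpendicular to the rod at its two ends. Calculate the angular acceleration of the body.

α ≈ 271 rad/s²

I = (1/12)ML² = (1/12)(3.51)(0.487)² = 0.06937 kg·m².
The couple gives τ = F·(L/2) + F·(L/2) = F L = (38.6)(0.487) = 18.80 N·m.
From τ = Iα: α = 18.80/0.06937 = 271.0 rad/s².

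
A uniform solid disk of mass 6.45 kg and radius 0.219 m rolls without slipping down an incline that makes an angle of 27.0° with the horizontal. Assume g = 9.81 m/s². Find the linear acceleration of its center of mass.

a ≈ 2.97 m/s²

Translation along the incline: Mg sinθ − f = Ma.
Rotation about the center: fR = Iα with I = ½MR². No-slip gives a = αR, so f = (I/R²)a = (1/2)M a.
Substituting: Mg sinθ = (1 + 0.5000)Ma, so a = g sinθ/(1 + 0.5000) = (9.81) sin 27.0° / 1.500 = 2.969 m/s².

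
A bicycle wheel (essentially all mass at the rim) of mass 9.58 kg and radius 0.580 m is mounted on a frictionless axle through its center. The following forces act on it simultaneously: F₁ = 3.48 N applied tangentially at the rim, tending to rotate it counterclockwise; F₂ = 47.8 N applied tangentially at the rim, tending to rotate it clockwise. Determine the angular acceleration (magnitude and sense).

α ≈ 7.98 rad/s², clockwise

I = MR² = (9.58)(0.580)² = 3.223 kg·m².
Taking counterclockwise as positive: τ₁ = +(3.48)(0.580) = +2.018 N·m; τ₂ = −(47.8)(0.580) = −27.72 N·m.
Net torque τ = -25.71 N·m.
α = τ/I = -25.71/3.223 = -7.976 rad/s².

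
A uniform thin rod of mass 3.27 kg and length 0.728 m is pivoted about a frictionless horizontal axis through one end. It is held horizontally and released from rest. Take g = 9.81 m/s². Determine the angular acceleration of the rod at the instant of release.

α ≈ 20.2 rad/s²

About the pivot, I = (1/3)ML² = (1/3)(3.27)(0.728)² = 0.5777 kg·m².
The weight acts at the center, a distance L/2 = 0.3640 m from the pivot; τ = Mg(L/2) = 11.68 N·m.
α = τ/I = 11.68/0.5777 = 20.21 rad/s².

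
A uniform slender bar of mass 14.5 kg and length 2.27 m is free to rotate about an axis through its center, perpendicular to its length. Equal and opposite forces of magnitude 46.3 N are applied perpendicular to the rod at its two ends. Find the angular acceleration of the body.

α ≈ 16.9 rad/s²

I = (1/12)ML² = (1/12)(14.5)(2.27)² = 6.226 kg·m².
The couple gives τ = F·(L/2) + F·(L/2) = F L = (46.3)(2.27) = 105.1 N·m.
From τ = Iα: α = 105.1/6.226 = 16.88 rad/s².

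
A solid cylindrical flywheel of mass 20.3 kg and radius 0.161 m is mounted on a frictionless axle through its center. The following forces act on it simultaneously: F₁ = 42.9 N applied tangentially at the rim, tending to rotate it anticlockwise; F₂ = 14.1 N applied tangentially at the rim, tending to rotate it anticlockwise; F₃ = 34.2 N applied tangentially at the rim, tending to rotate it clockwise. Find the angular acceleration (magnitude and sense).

I = ½MR² = (1/2)(20.3)(0.161)² = 0.2631 kg·m².
Taking anticlockwise as positive: τ₁ = +(42.9)(0.161) = +6.907 N·m; τ₂ = +(14.1)(0.161) = +2.270 N·m; τ₃ = −(34.2)(0.161) = −5.506 N·m.
Net torque τ = 3.671 N·m.
α = τ/I = 3.671/0.2631 = 13.95 rad/s².

α ≈ 14.0 rad/s², anticlockwise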